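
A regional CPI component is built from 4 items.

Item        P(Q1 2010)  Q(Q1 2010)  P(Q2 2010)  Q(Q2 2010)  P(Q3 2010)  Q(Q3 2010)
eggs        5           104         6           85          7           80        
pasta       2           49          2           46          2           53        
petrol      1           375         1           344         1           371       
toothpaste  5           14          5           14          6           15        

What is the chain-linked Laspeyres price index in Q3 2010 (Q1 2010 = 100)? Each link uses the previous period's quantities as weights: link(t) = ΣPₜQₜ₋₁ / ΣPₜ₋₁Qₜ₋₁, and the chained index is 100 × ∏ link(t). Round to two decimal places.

120.48

Link Q1 2010→Q2 2010:
ΣP(Q2 2010)Q(Q1 2010) = 6×104 + 2×49 + 1×375 + 5×14 = 624 + 98 + 375 + 70 = 1167
ΣP(Q1 2010)Q(Q1 2010) = 5×104 + 2×49 + 1×375 + 5×14 = 520 + 98 + 375 + 70 = 1063
link = 1167/1063 = 1.097836
Link Q2 2010→Q3 2010:
ΣP(Q3 2010)Q(Q2 2010) = 7×85 + 2×46 + 1×344 + 6×14 = 595 + 92 + 344 + 84 = 1115
ΣP(Q2 2010)Q(Q2 2010) = 6×85 + 2×46 + 1×344 + 5×14 = 510 + 92 + 344 + 70 = 1016
link = 1115/1016 = 1.097441
Chained index = 100 × 1.097836 × 1.097441 = 120.4811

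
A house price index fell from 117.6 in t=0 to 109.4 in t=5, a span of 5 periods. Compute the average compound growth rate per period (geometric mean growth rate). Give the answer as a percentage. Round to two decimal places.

Growth factor = (109.4/117.6)^(1/5) = (0.930272)^(1/5) = 0.985648
Growth rate = 0.985648 − 1 = -0.014352 = -1.4352%

-1.44%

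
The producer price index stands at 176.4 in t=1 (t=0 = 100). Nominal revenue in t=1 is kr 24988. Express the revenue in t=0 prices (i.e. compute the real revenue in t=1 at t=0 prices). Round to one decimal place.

Real = Nominal ÷ (Index/100) = 24988 ÷ (176.4/100)
     = 24988 ÷ 1.764 = 14165.5329

14165.5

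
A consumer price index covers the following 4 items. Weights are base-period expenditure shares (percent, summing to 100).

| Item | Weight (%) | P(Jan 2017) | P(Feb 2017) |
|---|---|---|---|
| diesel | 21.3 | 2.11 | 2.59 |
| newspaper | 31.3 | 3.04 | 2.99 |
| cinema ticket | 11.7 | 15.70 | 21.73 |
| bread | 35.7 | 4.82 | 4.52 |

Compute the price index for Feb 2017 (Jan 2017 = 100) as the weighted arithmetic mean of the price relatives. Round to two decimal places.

diesel: 21.3 × (2.59/2.11) = 21.3 × 1.227488 = 26.1455
newspaper: 31.3 × (2.99/3.04) = 31.3 × 0.983553 = 30.7852
cinema ticket: 11.7 × (21.73/15.70) = 11.7 × 1.384076 = 16.1937
bread: 35.7 × (4.52/4.82) = 35.7 × 0.937759 = 33.4780
Index = Σ wᵢ·(p₁ᵢ/p₀ᵢ) = 26.1455 + 30.7852 + 16.1937 + 33.4780 = 106.6024

106.60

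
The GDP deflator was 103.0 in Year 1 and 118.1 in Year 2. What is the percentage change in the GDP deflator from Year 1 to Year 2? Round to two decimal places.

14.66%

Change = (118.1 − 103.0) / 103.0 × 100
       = 15.1 / 103.0 × 100 = 14.6602%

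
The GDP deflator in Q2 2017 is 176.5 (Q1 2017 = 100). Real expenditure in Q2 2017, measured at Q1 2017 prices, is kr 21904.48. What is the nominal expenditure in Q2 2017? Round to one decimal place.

38661.4

Nominal = Real × (Index/100) = 21904.48 × (176.5/100)
        = 21904.48 × 1.765 = 38661.4072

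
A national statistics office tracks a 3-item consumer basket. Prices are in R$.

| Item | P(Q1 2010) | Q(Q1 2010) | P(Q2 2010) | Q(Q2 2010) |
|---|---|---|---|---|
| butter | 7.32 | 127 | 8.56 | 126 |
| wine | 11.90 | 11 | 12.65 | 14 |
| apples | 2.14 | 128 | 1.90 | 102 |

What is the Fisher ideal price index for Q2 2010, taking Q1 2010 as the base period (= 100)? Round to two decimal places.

Laspeyres component (base-period weights):
ΣP(Q2 2010)Q(Q1 2010) = 8.56×127 + 12.65×11 + 1.90×128 = 1087.12 + 139.15 + 243.2 = 1469.47
ΣP(Q1 2010)Q(Q1 2010) = 7.32×127 + 11.90×11 + 2.14×128 = 929.64 + 130.9 + 273.92 = 1334.46
L = 1469.47 / 1334.46 × 100 = 110.1172
Paasche component (current-period weights):
ΣP(Q2 2010)Q(Q2 2010) = 8.56×126 + 12.65×14 + 1.90×102 = 1078.56 + 177.1 + 193.8 = 1449.46
ΣP(Q1 2010)Q(Q2 2010) = 7.32×126 + 11.90×14 + 2.14×102 = 922.32 + 166.6 + 218.28 = 1307.2
P = 1449.46 / 1307.2 × 100 = 110.8828
Fisher = √(L × P) = √(110.1172 × 110.8828) = 110.4993

110.50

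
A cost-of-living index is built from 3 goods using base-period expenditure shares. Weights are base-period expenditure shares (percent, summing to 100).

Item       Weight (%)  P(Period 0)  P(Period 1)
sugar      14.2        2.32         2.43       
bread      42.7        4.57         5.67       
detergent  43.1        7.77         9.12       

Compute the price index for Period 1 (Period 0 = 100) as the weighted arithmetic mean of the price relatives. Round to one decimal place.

118.4

sugar: 14.2 × (2.43/2.32) = 14.2 × 1.047414 = 14.8733
bread: 42.7 × (5.67/4.57) = 42.7 × 1.240700 = 52.9779
detergent: 43.1 × (9.12/7.77) = 43.1 × 1.173745 = 50.5884
Index = Σ wᵢ·(p₁ᵢ/p₀ᵢ) = 14.8733 + 52.9779 + 50.5884 = 118.4396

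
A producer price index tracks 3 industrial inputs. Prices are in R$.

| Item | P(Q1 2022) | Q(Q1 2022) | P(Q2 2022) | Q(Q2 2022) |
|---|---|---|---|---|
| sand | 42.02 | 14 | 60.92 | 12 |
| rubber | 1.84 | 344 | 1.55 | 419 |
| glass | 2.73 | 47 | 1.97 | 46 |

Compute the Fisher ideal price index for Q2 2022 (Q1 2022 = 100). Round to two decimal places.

Laspeyres component (base-period weights):
ΣP(Q2 2022)Q(Q1 2022) = 60.92×14 + 1.55×344 + 1.97×47 = 852.88 + 533.2 + 92.59 = 1478.67
ΣP(Q1 2022)Q(Q1 2022) = 42.02×14 + 1.84×344 + 2.73×47 = 588.28 + 632.96 + 128.31 = 1349.55
L = 1478.67 / 1349.55 × 100 = 109.5676
Paasche component (current-period weights):
ΣP(Q2 2022)Q(Q2 2022) = 60.92×12 + 1.55×419 + 1.97×46 = 731.04 + 649.45 + 90.62 = 1471.11
ΣP(Q1 2022)Q(Q2 2022) = 42.02×12 + 1.84×419 + 2.73×46 = 504.24 + 770.96 + 125.58 = 1400.78
P = 1471.11 / 1400.78 × 100 = 105.0208
Fisher = √(L × P) = √(109.5676 × 105.0208) = 107.2701

107.27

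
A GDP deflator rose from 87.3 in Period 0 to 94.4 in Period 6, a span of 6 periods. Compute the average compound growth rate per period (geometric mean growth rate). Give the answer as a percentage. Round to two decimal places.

1.31%

Growth factor = (94.4/87.3)^(1/6) = (1.081329)^(1/6) = 1.013117
Growth rate = 1.013117 − 1 = 0.013117 = 1.3117%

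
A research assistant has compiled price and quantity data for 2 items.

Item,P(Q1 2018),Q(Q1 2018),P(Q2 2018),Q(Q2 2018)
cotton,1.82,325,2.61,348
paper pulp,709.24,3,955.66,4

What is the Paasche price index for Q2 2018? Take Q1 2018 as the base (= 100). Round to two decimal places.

136.33

Paasche price index uses current-period quantities as weights.
ΣP(Q2 2018)·Q(Q2 2018) = 2.61×348 + 955.66×4 = 908.28 + 3822.64 = 4730.92
ΣP(Q1 2018)·Q(Q2 2018) = 1.82×348 + 709.24×4 = 633.36 + 2836.96 = 3470.32
Index = 4730.92 / 3470.32 × 100 = 136.3252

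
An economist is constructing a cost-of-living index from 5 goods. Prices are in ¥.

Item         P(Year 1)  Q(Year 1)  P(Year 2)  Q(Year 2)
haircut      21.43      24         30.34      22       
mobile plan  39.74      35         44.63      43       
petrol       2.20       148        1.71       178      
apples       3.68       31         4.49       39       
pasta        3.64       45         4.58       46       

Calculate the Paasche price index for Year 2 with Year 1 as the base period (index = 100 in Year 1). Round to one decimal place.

113.7

Paasche price index uses current-period quantities as weights.
ΣP(Year 2)·Q(Year 2) = 30.34×22 + 44.63×43 + 1.71×178 + 4.49×39 + 4.58×46 = 667.48 + 1919.09 + 304.38 + 175.11 + 210.68 = 3276.74
ΣP(Year 1)·Q(Year 2) = 21.43×22 + 39.74×43 + 2.20×178 + 3.68×39 + 3.64×46 = 471.46 + 1708.82 + 391.6 + 143.52 + 167.44 = 2882.84
Index = 3276.74 / 2882.84 × 100 = 113.6636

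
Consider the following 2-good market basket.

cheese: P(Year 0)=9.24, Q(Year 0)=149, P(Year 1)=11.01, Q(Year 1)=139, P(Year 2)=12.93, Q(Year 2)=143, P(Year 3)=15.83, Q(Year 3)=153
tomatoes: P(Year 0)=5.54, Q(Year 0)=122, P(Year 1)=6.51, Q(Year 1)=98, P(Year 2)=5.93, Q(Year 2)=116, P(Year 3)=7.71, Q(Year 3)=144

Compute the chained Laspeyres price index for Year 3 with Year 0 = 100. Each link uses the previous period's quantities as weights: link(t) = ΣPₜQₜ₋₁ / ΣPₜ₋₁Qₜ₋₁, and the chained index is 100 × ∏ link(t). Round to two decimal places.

161.96

Link Year 0→Year 1:
ΣP(Year 1)Q(Year 0) = 11.01×149 + 6.51×122 = 1640.49 + 794.22 = 2434.71
ΣP(Year 0)Q(Year 0) = 9.24×149 + 5.54×122 = 1376.76 + 675.88 = 2052.64
link = 2434.71/2052.64 = 1.186136
Link Year 1→Year 2:
ΣP(Year 2)Q(Year 1) = 12.93×139 + 5.93×98 = 1797.27 + 581.14 = 2378.41
ΣP(Year 1)Q(Year 1) = 11.01×139 + 6.51×98 = 1530.39 + 637.98 = 2168.37
link = 2378.41/2168.37 = 1.096865
Link Year 2→Year 3:
ΣP(Year 3)Q(Year 2) = 15.83×143 + 7.71×116 = 2263.69 + 894.36 = 3158.05
ΣP(Year 2)Q(Year 2) = 12.93×143 + 5.93×116 = 1848.99 + 687.88 = 2536.87
link = 3158.05/2536.87 = 1.244861
Chained index = 100 × 1.186136 × 1.096865 × 1.244861 = 161.9603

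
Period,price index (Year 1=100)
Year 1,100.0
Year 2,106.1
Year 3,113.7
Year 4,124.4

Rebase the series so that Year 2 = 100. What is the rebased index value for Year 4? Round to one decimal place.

117.2

Rebased(Year 4) = 124.4 / 106.1 × 100 = 117.2479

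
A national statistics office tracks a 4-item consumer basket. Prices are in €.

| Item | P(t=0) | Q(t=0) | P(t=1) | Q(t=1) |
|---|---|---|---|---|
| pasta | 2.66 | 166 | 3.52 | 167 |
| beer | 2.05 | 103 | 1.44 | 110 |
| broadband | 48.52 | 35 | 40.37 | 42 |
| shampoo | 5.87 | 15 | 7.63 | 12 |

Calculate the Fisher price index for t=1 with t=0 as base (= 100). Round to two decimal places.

Laspeyres component (base-period weights):
ΣP(t=1)Q(t=0) = 3.52×166 + 1.44×103 + 40.37×35 + 7.63×15 = 584.32 + 148.32 + 1412.95 + 114.45 = 2260.04
ΣP(t=0)Q(t=0) = 2.66×166 + 2.05×103 + 48.52×35 + 5.87×15 = 441.56 + 211.15 + 1698.2 + 88.05 = 2438.96
L = 2260.04 / 2438.96 × 100 = 92.6641
Paasche component (current-period weights):
ΣP(t=1)Q(t=1) = 3.52×167 + 1.44×110 + 40.37×42 + 7.63×12 = 587.84 + 158.4 + 1695.54 + 91.56 = 2533.34
ΣP(t=0)Q(t=1) = 2.66×167 + 2.05×110 + 48.52×42 + 5.87×12 = 444.22 + 225.5 + 2037.84 + 70.44 = 2778
P = 2533.34 / 2778 × 100 = 91.1929
Fisher = √(L × P) = √(92.6641 × 91.1929) = 91.9256

91.93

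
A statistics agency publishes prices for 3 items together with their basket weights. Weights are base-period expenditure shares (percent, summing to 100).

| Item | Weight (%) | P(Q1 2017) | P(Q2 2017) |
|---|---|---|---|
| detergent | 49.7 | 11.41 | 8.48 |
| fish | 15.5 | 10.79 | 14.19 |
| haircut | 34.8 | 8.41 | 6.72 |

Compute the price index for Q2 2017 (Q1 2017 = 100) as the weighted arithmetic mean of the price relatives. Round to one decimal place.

85.1

detergent: 49.7 × (8.48/11.41) = 49.7 × 0.743208 = 36.9374
fish: 15.5 × (14.19/10.79) = 15.5 × 1.315107 = 20.3842
haircut: 34.8 × (6.72/8.41) = 34.8 × 0.799049 = 27.8069
Index = Σ wᵢ·(p₁ᵢ/p₀ᵢ) = 36.9374 + 20.3842 + 27.8069 = 85.1285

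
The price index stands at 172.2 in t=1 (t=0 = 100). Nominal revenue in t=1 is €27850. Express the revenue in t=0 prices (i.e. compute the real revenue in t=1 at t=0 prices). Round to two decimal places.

Real = Nominal ÷ (Index/100) = 27850 ÷ (172.2/100)
     = 27850 ÷ 1.722 = 16173.0546

16173.05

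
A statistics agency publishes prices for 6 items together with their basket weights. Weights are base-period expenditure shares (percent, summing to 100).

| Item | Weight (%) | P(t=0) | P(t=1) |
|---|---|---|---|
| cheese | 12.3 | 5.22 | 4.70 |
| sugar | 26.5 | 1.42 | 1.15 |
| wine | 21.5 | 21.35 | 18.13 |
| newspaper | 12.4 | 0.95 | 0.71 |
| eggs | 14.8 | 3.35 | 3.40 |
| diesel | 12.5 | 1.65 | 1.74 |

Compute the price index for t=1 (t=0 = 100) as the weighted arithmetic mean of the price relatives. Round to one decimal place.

88.3

cheese: 12.3 × (4.70/5.22) = 12.3 × 0.900383 = 11.0747
sugar: 26.5 × (1.15/1.42) = 26.5 × 0.809859 = 21.4613
wine: 21.5 × (18.13/21.35) = 21.5 × 0.849180 = 18.2574
newspaper: 12.4 × (0.71/0.95) = 12.4 × 0.747368 = 9.2674
eggs: 14.8 × (3.40/3.35) = 14.8 × 1.014925 = 15.0209
diesel: 12.5 × (1.74/1.65) = 12.5 × 1.054545 = 13.1818
Index = Σ wᵢ·(p₁ᵢ/p₀ᵢ) = 11.0747 + 21.4613 + 18.2574 + 9.2674 + 15.0209 + 13.1818 = 88.2634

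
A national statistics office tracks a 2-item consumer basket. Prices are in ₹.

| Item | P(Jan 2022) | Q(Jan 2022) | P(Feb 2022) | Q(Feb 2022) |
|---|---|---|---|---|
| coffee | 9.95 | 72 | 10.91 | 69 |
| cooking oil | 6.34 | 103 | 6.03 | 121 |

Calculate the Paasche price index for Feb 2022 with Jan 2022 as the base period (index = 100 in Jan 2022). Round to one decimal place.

Paasche price index uses current-period quantities as weights.
ΣP(Feb 2022)·Q(Feb 2022) = 10.91×69 + 6.03×121 = 752.79 + 729.63 = 1482.42
ΣP(Jan 2022)·Q(Feb 2022) = 9.95×69 + 6.34×121 = 686.55 + 767.14 = 1453.69
Index = 1482.42 / 1453.69 × 100 = 101.9763

102.0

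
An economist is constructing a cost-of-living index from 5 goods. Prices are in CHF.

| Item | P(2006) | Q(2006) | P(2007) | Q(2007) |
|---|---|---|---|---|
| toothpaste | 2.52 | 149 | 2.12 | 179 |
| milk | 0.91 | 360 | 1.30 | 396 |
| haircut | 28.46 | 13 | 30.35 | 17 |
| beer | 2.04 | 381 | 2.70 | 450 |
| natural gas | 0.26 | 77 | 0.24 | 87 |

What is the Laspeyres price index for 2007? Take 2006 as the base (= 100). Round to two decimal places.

Laspeyres price index uses base-period quantities as weights.
ΣP(2007)·Q(2006) = 2.12×149 + 1.30×360 + 30.35×13 + 2.70×381 + 0.24×77 = 315.88 + 468 + 394.55 + 1028.7 + 18.48 = 2225.61
ΣP(2006)·Q(2006) = 2.52×149 + 0.91×360 + 28.46×13 + 2.04×381 + 0.26×77 = 375.48 + 327.6 + 369.98 + 777.24 + 20.02 = 1870.32
Index = 2225.61 / 1870.32 × 100 = 118.9962

119.00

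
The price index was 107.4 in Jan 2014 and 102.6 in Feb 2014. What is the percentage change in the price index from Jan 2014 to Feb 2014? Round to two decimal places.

-4.47%

Change = (102.6 − 107.4) / 107.4 × 100
       = -4.8 / 107.4 × 100 = -4.4693%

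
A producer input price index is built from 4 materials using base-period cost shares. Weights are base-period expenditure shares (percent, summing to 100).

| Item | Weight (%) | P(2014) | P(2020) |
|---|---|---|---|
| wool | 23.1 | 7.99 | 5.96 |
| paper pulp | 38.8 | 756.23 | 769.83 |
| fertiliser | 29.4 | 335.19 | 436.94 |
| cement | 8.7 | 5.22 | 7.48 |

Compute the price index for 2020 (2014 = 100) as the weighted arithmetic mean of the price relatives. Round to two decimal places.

wool: 23.1 × (5.96/7.99) = 23.1 × 0.745932 = 17.2310
paper pulp: 38.8 × (769.83/756.23) = 38.8 × 1.017984 = 39.4978
fertiliser: 29.4 × (436.94/335.19) = 29.4 × 1.303559 = 38.3246
cement: 8.7 × (7.48/5.22) = 8.7 × 1.432950 = 12.4667
Index = Σ wᵢ·(p₁ᵢ/p₀ᵢ) = 17.2310 + 39.4978 + 38.3246 + 12.4667 = 107.5201

107.52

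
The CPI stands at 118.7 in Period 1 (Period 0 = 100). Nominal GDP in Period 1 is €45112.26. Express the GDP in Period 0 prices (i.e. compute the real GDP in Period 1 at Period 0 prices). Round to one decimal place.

38005.3

Real = Nominal ÷ (Index/100) = 45112.26 ÷ (118.7/100)
     = 45112.26 ÷ 1.187 = 38005.2738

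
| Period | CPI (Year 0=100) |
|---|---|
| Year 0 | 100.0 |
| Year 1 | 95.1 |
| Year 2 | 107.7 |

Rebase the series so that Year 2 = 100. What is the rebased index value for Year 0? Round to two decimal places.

92.85

Rebased(Year 0) = 100.0 / 107.7 × 100 = 92.8505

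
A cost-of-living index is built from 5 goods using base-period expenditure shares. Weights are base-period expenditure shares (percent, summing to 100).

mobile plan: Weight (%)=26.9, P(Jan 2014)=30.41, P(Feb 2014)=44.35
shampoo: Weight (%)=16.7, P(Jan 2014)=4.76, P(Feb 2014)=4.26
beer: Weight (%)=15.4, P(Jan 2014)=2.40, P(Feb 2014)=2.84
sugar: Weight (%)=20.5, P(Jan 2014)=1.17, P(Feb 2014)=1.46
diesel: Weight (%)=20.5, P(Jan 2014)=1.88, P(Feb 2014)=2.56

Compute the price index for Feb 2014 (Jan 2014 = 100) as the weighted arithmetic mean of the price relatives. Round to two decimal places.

mobile plan: 26.9 × (44.35/30.41) = 26.9 × 1.458402 = 39.2310
shampoo: 16.7 × (4.26/4.76) = 16.7 × 0.894958 = 14.9458
beer: 15.4 × (2.84/2.40) = 15.4 × 1.183333 = 18.2233
sugar: 20.5 × (1.46/1.17) = 20.5 × 1.247863 = 25.5812
diesel: 20.5 × (2.56/1.88) = 20.5 × 1.361702 = 27.9149
Index = Σ wᵢ·(p₁ᵢ/p₀ᵢ) = 39.2310 + 14.9458 + 18.2233 + 25.5812 + 27.9149 = 125.8962

125.90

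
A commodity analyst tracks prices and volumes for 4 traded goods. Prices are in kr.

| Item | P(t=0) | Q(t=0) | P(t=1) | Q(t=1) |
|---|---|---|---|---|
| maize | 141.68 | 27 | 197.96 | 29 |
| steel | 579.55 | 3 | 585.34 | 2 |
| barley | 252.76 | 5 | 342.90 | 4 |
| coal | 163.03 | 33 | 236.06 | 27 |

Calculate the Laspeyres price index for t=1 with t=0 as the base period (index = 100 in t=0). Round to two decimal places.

136.02

Laspeyres price index uses base-period quantities as weights.
ΣP(t=1)·Q(t=0) = 197.96×27 + 585.34×3 + 342.90×5 + 236.06×33 = 5344.92 + 1756.02 + 1714.5 + 7789.98 = 16605.42
ΣP(t=0)·Q(t=0) = 141.68×27 + 579.55×3 + 252.76×5 + 163.03×33 = 3825.36 + 1738.65 + 1263.8 + 5379.99 = 12207.8
Index = 16605.42 / 12207.8 × 100 = 136.0230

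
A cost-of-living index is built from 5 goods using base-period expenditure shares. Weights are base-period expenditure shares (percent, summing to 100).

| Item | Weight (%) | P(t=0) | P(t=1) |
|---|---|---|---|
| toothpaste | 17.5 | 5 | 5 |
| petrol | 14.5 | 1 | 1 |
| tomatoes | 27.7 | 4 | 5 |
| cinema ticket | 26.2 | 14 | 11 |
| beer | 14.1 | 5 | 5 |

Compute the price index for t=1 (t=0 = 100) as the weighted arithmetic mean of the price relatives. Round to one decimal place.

101.3

toothpaste: 17.5 × (5/5) = 17.5 × 1.000000 = 17.5000
petrol: 14.5 × (1/1) = 14.5 × 1.000000 = 14.5000
tomatoes: 27.7 × (5/4) = 27.7 × 1.250000 = 34.6250
cinema ticket: 26.2 × (11/14) = 26.2 × 0.785714 = 20.5857
beer: 14.1 × (5/5) = 14.1 × 1.000000 = 14.1000
Index = Σ wᵢ·(p₁ᵢ/p₀ᵢ) = 17.5000 + 14.5000 + 34.6250 + 20.5857 + 14.1000 = 101.3107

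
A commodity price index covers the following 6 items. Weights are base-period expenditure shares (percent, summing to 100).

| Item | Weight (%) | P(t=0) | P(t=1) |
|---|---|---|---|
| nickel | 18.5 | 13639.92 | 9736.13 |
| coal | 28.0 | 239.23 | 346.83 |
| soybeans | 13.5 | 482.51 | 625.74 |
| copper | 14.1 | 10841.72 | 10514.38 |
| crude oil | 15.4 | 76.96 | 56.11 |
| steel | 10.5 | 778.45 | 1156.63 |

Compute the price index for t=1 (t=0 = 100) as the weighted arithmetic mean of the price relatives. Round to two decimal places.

nickel: 18.5 × (9736.13/13639.92) = 18.5 × 0.713797 = 13.2052
coal: 28.0 × (346.83/239.23) = 28.0 × 1.449776 = 40.5937
soybeans: 13.5 × (625.74/482.51) = 13.5 × 1.296844 = 17.5074
copper: 14.1 × (10514.38/10841.72) = 14.1 × 0.969807 = 13.6743
crude oil: 15.4 × (56.11/76.96) = 15.4 × 0.729080 = 11.2278
steel: 10.5 × (1156.63/778.45) = 10.5 × 1.485812 = 15.6010
Index = Σ wᵢ·(p₁ᵢ/p₀ᵢ) = 13.2052 + 40.5937 + 17.5074 + 13.6743 + 11.2278 + 15.6010 = 111.8095

111.81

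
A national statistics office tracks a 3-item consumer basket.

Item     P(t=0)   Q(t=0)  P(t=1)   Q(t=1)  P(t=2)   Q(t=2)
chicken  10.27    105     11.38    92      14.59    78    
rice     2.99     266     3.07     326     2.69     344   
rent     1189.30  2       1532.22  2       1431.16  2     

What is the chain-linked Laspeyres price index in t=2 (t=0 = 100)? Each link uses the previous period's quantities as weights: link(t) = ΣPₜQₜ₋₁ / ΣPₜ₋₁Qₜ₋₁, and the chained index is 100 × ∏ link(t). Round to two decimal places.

118.65

Link t=0→t=1:
ΣP(t=1)Q(t=0) = 11.38×105 + 3.07×266 + 1532.22×2 = 1194.9 + 816.62 + 3064.44 = 5075.96
ΣP(t=0)Q(t=0) = 10.27×105 + 2.99×266 + 1189.30×2 = 1078.35 + 795.34 + 2378.6 = 4252.29
link = 5075.96/4252.29 = 1.193700
Link t=1→t=2:
ΣP(t=2)Q(t=1) = 14.59×92 + 2.69×326 + 1431.16×2 = 1342.28 + 876.94 + 2862.32 = 5081.54
ΣP(t=1)Q(t=1) = 11.38×92 + 3.07×326 + 1532.22×2 = 1046.96 + 1000.82 + 3064.44 = 5112.22
link = 5081.54/5112.22 = 0.993999
Chained index = 100 × 1.193700 × 0.993999 = 118.6537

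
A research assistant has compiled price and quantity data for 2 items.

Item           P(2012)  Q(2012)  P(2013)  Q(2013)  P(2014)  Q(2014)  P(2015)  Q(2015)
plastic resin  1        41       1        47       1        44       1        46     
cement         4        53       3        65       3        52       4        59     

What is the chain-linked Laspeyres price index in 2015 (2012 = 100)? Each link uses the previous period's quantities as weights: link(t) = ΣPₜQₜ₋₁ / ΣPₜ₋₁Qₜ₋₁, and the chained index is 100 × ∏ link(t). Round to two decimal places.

Link 2012→2013:
ΣP(2013)Q(2012) = 1×41 + 3×53 = 41 + 159 = 200
ΣP(2012)Q(2012) = 1×41 + 4×53 = 41 + 212 = 253
link = 200/253 = 0.790514
Link 2013→2014:
ΣP(2014)Q(2013) = 1×47 + 3×65 = 47 + 195 = 242
ΣP(2013)Q(2013) = 1×47 + 3×65 = 47 + 195 = 242
link = 242/242 = 1.000000
Link 2014→2015:
ΣP(2015)Q(2014) = 1×44 + 4×52 = 44 + 208 = 252
ΣP(2014)Q(2014) = 1×44 + 3×52 = 44 + 156 = 200
link = 252/200 = 1.260000
Chained index = 100 × 0.790514 × 1.000000 × 1.260000 = 99.6047

99.60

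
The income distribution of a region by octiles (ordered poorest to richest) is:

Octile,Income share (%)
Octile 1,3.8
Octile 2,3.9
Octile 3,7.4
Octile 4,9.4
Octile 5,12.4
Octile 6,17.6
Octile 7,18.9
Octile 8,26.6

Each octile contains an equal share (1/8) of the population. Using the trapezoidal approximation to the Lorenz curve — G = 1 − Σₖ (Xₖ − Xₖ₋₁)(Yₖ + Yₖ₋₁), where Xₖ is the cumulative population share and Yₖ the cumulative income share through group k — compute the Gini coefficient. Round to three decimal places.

0.335

Cumulative income shares Yₖ: 0.0380, 0.0770, 0.1510, 0.2450, 0.3690, 0.5450, 0.7340, 1.0000
Σ (Xₖ−Xₖ₋₁)(Yₖ+Yₖ₋₁) = (1/8)(0.0380+0.0000) + (1/8)(0.0770+0.0380) + (1/8)(0.1510+0.0770) + (1/8)(0.2450+0.1510) + (1/8)(0.3690+0.2450) + (1/8)(0.5450+0.3690) + (1/8)(0.7340+0.5450) + (1/8)(1.0000+0.7340)
  = 0.0047 + 0.0144 + 0.0285 + 0.0495 + 0.0767 + 0.1143 + 0.1599 + 0.2167 = 0.6647
G = 1 − 0.6647 = 0.3353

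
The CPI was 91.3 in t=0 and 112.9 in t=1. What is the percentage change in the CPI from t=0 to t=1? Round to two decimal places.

Change = (112.9 − 91.3) / 91.3 × 100
       = 21.6 / 91.3 × 100 = 23.6583%

23.66%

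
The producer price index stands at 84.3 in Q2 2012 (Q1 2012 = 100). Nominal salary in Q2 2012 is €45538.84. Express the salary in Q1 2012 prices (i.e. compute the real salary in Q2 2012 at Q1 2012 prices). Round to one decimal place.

54020.0

Real = Nominal ÷ (Index/100) = 45538.84 ÷ (84.3/100)
     = 45538.84 ÷ 0.843 = 54019.9763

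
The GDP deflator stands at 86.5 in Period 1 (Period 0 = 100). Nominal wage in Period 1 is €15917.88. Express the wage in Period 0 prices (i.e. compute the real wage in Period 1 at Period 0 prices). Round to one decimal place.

18402.2

Real = Nominal ÷ (Index/100) = 15917.88 ÷ (86.5/100)
     = 15917.88 ÷ 0.865 = 18402.1734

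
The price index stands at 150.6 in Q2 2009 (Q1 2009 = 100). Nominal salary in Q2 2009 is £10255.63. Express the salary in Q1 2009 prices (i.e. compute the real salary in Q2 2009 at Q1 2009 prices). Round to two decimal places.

Real = Nominal ÷ (Index/100) = 10255.63 ÷ (150.6/100)
     = 10255.63 ÷ 1.506 = 6809.8473

6809.85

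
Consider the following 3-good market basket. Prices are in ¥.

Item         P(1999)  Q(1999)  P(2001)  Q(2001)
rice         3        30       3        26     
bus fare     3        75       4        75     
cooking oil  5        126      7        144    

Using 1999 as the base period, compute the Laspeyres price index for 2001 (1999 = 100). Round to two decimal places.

134.60

Laspeyres price index uses base-period quantities as weights.
ΣP(2001)·Q(1999) = 3×30 + 4×75 + 7×126 = 90 + 300 + 882 = 1272
ΣP(1999)·Q(1999) = 3×30 + 3×75 + 5×126 = 90 + 225 + 630 = 945
Index = 1272 / 945 × 100 = 134.6032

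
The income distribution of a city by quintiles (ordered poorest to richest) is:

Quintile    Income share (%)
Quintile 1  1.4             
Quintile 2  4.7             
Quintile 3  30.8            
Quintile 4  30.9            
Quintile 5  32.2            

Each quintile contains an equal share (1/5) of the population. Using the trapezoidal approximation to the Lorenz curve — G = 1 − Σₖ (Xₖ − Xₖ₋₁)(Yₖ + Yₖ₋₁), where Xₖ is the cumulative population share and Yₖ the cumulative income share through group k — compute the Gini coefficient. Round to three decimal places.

Cumulative income shares Yₖ: 0.0140, 0.0610, 0.3690, 0.6780, 1.0000
Σ (Xₖ−Xₖ₋₁)(Yₖ+Yₖ₋₁) = (1/5)(0.0140+0.0000) + (1/5)(0.0610+0.0140) + (1/5)(0.3690+0.0610) + (1/5)(0.6780+0.3690) + (1/5)(1.0000+0.6780)
  = 0.0028 + 0.0150 + 0.0860 + 0.2094 + 0.3356 = 0.6488
G = 1 − 0.6488 = 0.3512

0.351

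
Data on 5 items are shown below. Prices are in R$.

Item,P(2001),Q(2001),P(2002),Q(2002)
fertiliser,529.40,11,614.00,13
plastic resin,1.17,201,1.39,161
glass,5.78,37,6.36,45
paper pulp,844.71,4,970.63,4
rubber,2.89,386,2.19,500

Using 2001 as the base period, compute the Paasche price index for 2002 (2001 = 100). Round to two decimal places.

Paasche price index uses current-period quantities as weights.
ΣP(2002)·Q(2002) = 614.00×13 + 1.39×161 + 6.36×45 + 970.63×4 + 2.19×500 = 7982 + 223.79 + 286.2 + 3882.52 + 1095 = 13469.51
ΣP(2001)·Q(2002) = 529.40×13 + 1.17×161 + 5.78×45 + 844.71×4 + 2.89×500 = 6882.2 + 188.37 + 260.1 + 3378.84 + 1445 = 12154.51
Index = 13469.51 / 12154.51 × 100 = 110.8190

110.82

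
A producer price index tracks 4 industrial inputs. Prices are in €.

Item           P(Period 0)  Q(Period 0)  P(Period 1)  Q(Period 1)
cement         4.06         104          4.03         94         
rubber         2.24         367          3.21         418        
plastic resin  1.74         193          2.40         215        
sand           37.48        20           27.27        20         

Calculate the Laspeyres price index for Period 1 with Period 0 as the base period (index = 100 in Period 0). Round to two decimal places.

Laspeyres price index uses base-period quantities as weights.
ΣP(Period 1)·Q(Period 0) = 4.03×104 + 3.21×367 + 2.40×193 + 27.27×20 = 419.12 + 1178.07 + 463.2 + 545.4 = 2605.79
ΣP(Period 0)·Q(Period 0) = 4.06×104 + 2.24×367 + 1.74×193 + 37.48×20 = 422.24 + 822.08 + 335.82 + 749.6 = 2329.74
Index = 2605.79 / 2329.74 × 100 = 111.8490

111.85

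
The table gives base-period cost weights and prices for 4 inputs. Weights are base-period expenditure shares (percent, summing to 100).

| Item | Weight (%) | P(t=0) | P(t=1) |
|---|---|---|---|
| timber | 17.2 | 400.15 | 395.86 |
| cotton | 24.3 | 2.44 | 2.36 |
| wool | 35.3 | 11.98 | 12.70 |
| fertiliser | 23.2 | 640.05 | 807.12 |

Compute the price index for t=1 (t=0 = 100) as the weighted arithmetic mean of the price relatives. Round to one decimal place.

107.2

timber: 17.2 × (395.86/400.15) = 17.2 × 0.989279 = 17.0156
cotton: 24.3 × (2.36/2.44) = 24.3 × 0.967213 = 23.5033
wool: 35.3 × (12.70/11.98) = 35.3 × 1.060100 = 37.4215
fertiliser: 23.2 × (807.12/640.05) = 23.2 × 1.261026 = 29.2558
Index = Σ wᵢ·(p₁ᵢ/p₀ᵢ) = 17.0156 + 23.5033 + 37.4215 + 29.2558 = 107.1962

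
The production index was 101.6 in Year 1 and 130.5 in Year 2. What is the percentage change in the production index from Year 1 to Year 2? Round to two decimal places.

Change = (130.5 − 101.6) / 101.6 × 100
       = 28.9 / 101.6 × 100 = 28.4449%

28.44%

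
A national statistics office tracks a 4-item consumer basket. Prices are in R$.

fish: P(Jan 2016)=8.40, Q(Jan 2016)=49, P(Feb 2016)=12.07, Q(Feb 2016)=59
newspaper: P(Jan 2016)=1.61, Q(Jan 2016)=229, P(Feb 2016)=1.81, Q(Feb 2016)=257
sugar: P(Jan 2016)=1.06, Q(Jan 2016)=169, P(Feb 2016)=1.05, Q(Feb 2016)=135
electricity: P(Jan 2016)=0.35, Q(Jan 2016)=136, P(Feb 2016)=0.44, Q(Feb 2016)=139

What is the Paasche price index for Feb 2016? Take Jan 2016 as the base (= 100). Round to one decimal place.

Paasche price index uses current-period quantities as weights.
ΣP(Feb 2016)·Q(Feb 2016) = 12.07×59 + 1.81×257 + 1.05×135 + 0.44×139 = 712.13 + 465.17 + 141.75 + 61.16 = 1380.21
ΣP(Jan 2016)·Q(Feb 2016) = 8.40×59 + 1.61×257 + 1.06×135 + 0.35×139 = 495.6 + 413.77 + 143.1 + 48.65 = 1101.12
Index = 1380.21 / 1101.12 × 100 = 125.3460

125.3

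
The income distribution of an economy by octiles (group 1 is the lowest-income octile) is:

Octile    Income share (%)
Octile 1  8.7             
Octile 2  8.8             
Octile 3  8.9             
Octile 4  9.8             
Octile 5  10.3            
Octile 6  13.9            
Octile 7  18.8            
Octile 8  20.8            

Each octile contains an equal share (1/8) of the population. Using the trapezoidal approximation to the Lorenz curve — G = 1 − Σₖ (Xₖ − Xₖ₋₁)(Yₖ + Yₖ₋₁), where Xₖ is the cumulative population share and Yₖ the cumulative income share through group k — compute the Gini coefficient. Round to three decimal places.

Cumulative income shares Yₖ: 0.0870, 0.1750, 0.2640, 0.3620, 0.4650, 0.6040, 0.7920, 1.0000
Σ (Xₖ−Xₖ₋₁)(Yₖ+Yₖ₋₁) = (1/8)(0.0870+0.0000) + (1/8)(0.1750+0.0870) + (1/8)(0.2640+0.1750) + (1/8)(0.3620+0.2640) + (1/8)(0.4650+0.3620) + (1/8)(0.6040+0.4650) + (1/8)(0.7920+0.6040) + (1/8)(1.0000+0.7920)
  = 0.0109 + 0.0328 + 0.0549 + 0.0783 + 0.1034 + 0.1336 + 0.1745 + 0.2240 = 0.8123
G = 1 − 0.8123 = 0.1877

0.188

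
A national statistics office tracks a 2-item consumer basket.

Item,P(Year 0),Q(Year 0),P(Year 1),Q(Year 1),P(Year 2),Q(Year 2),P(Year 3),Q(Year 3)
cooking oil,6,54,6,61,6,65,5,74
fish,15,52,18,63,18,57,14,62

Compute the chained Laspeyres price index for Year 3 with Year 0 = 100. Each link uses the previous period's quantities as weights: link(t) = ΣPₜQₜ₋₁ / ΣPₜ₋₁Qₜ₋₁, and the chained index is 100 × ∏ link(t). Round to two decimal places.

90.51

Link Year 0→Year 1:
ΣP(Year 1)Q(Year 0) = 6×54 + 18×52 = 324 + 936 = 1260
ΣP(Year 0)Q(Year 0) = 6×54 + 15×52 = 324 + 780 = 1104
link = 1260/1104 = 1.141304
Link Year 1→Year 2:
ΣP(Year 2)Q(Year 1) = 6×61 + 18×63 = 366 + 1134 = 1500
ΣP(Year 1)Q(Year 1) = 6×61 + 18×63 = 366 + 1134 = 1500
link = 1500/1500 = 1.000000
Link Year 2→Year 3:
ΣP(Year 3)Q(Year 2) = 5×65 + 14×57 = 325 + 798 = 1123
ΣP(Year 2)Q(Year 2) = 6×65 + 18×57 = 390 + 1026 = 1416
link = 1123/1416 = 0.793079
Chained index = 100 × 1.141304 × 1.000000 × 0.793079 = 90.5145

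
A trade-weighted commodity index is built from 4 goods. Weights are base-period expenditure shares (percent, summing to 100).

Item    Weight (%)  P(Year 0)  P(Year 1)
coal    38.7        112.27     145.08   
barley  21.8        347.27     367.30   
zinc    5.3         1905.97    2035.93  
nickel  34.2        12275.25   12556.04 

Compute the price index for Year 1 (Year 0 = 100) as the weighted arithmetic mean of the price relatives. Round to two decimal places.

113.71

coal: 38.7 × (145.08/112.27) = 38.7 × 1.292242 = 50.0098
barley: 21.8 × (367.30/347.27) = 21.8 × 1.057678 = 23.0574
zinc: 5.3 × (2035.93/1905.97) = 5.3 × 1.068186 = 5.6614
nickel: 34.2 × (12556.04/12275.25) = 34.2 × 1.022874 = 34.9823
Index = Σ wᵢ·(p₁ᵢ/p₀ᵢ) = 50.0098 + 23.0574 + 5.6614 + 34.9823 = 113.7108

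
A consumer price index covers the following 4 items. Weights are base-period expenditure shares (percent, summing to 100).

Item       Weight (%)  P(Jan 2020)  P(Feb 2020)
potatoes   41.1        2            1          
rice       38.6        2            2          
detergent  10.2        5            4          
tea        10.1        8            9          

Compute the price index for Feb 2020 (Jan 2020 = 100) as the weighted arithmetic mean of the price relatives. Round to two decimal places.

potatoes: 41.1 × (1/2) = 41.1 × 0.500000 = 20.5500
rice: 38.6 × (2/2) = 38.6 × 1.000000 = 38.6000
detergent: 10.2 × (4/5) = 10.2 × 0.800000 = 8.1600
tea: 10.1 × (9/8) = 10.1 × 1.125000 = 11.3625
Index = Σ wᵢ·(p₁ᵢ/p₀ᵢ) = 20.5500 + 38.6000 + 8.1600 + 11.3625 = 78.6725

78.67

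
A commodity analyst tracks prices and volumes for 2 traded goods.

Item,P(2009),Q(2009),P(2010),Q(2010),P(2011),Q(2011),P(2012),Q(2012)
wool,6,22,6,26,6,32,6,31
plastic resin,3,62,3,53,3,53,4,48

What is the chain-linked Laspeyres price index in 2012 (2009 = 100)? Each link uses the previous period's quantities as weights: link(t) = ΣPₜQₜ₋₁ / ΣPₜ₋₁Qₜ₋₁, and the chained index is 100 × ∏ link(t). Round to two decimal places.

115.10

Link 2009→2010:
ΣP(2010)Q(2009) = 6×22 + 3×62 = 132 + 186 = 318
ΣP(2009)Q(2009) = 6×22 + 3×62 = 132 + 186 = 318
link = 318/318 = 1.000000
Link 2010→2011:
ΣP(2011)Q(2010) = 6×26 + 3×53 = 156 + 159 = 315
ΣP(2010)Q(2010) = 6×26 + 3×53 = 156 + 159 = 315
link = 315/315 = 1.000000
Link 2011→2012:
ΣP(2012)Q(2011) = 6×32 + 4×53 = 192 + 212 = 404
ΣP(2011)Q(2011) = 6×32 + 3×53 = 192 + 159 = 351
link = 404/351 = 1.150997
Chained index = 100 × 1.000000 × 1.000000 × 1.150997 = 115.0997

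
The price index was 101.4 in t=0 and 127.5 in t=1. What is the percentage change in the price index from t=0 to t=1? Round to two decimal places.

Change = (127.5 − 101.4) / 101.4 × 100
       = 26.1 / 101.4 × 100 = 25.7396%

25.74%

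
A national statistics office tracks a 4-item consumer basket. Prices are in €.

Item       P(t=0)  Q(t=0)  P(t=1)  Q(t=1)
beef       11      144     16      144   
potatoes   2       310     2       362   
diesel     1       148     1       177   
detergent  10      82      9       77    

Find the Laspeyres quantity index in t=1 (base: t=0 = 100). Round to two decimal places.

102.62

Laspeyres quantity index uses base-period prices as weights.
ΣP(t=0)·Q(t=1) = 11×144 + 2×362 + 1×177 + 10×77 = 1584 + 724 + 177 + 770 = 3255
ΣP(t=0)·Q(t=0) = 11×144 + 2×310 + 1×148 + 10×82 = 1584 + 620 + 148 + 820 = 3172
Index = 3255 / 3172 × 100 = 102.6166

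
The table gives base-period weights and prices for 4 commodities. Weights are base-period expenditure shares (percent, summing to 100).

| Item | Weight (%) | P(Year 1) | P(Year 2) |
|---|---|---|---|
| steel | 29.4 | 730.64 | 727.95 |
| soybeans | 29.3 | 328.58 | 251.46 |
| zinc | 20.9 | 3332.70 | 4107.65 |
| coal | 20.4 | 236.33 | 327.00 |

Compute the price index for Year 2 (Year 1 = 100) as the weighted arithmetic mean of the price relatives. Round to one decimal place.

105.7

steel: 29.4 × (727.95/730.64) = 29.4 × 0.996318 = 29.2918
soybeans: 29.3 × (251.46/328.58) = 29.3 × 0.765293 = 22.4231
zinc: 20.9 × (4107.65/3332.70) = 20.9 × 1.232529 = 25.7599
coal: 20.4 × (327.00/236.33) = 20.4 × 1.383658 = 28.2266
Index = Σ wᵢ·(p₁ᵢ/p₀ᵢ) = 29.2918 + 22.4231 + 25.7599 + 28.2266 = 105.7013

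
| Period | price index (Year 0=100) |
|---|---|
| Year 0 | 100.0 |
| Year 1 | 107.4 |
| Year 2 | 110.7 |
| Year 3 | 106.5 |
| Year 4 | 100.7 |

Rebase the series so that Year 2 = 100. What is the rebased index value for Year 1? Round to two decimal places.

Rebased(Year 1) = 107.4 / 110.7 × 100 = 97.0190

97.02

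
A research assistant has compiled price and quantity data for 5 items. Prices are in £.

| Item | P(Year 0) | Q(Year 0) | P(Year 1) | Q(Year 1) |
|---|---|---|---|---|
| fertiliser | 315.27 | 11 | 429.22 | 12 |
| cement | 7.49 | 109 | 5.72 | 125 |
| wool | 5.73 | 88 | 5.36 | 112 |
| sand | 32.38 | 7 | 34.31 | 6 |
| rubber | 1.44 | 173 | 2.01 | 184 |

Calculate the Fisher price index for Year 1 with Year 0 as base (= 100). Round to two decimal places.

121.32

Laspeyres component (base-period weights):
ΣP(Year 1)Q(Year 0) = 429.22×11 + 5.72×109 + 5.36×88 + 34.31×7 + 2.01×173 = 4721.42 + 623.48 + 471.68 + 240.17 + 347.73 = 6404.48
ΣP(Year 0)Q(Year 0) = 315.27×11 + 7.49×109 + 5.73×88 + 32.38×7 + 1.44×173 = 3467.97 + 816.41 + 504.24 + 226.66 + 249.12 = 5264.4
L = 6404.48 / 5264.4 × 100 = 121.6564
Paasche component (current-period weights):
ΣP(Year 1)Q(Year 1) = 429.22×12 + 5.72×125 + 5.36×112 + 34.31×6 + 2.01×184 = 5150.64 + 715 + 600.32 + 205.86 + 369.84 = 7041.66
ΣP(Year 0)Q(Year 1) = 315.27×12 + 7.49×125 + 5.73×112 + 32.38×6 + 1.44×184 = 3783.24 + 936.25 + 641.76 + 194.28 + 264.96 = 5820.49
P = 7041.66 / 5820.49 × 100 = 120.9805
Fisher = √(L × P) = √(121.6564 × 120.9805) = 121.3180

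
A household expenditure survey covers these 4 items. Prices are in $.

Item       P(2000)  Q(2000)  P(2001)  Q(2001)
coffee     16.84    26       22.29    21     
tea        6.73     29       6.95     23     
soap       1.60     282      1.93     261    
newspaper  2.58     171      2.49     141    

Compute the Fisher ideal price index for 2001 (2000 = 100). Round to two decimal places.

Laspeyres component (base-period weights):
ΣP(2001)Q(2000) = 22.29×26 + 6.95×29 + 1.93×282 + 2.49×171 = 579.54 + 201.55 + 544.26 + 425.79 = 1751.14
ΣP(2000)Q(2000) = 16.84×26 + 6.73×29 + 1.60×282 + 2.58×171 = 437.84 + 195.17 + 451.2 + 441.18 = 1525.39
L = 1751.14 / 1525.39 × 100 = 114.7995
Paasche component (current-period weights):
ΣP(2001)Q(2001) = 22.29×21 + 6.95×23 + 1.93×261 + 2.49×141 = 468.09 + 159.85 + 503.73 + 351.09 = 1482.76
ΣP(2000)Q(2001) = 16.84×21 + 6.73×23 + 1.60×261 + 2.58×141 = 353.64 + 154.79 + 417.6 + 363.78 = 1289.81
P = 1482.76 / 1289.81 × 100 = 114.9596
Fisher = √(L × P) = √(114.7995 × 114.9596) = 114.8795

114.88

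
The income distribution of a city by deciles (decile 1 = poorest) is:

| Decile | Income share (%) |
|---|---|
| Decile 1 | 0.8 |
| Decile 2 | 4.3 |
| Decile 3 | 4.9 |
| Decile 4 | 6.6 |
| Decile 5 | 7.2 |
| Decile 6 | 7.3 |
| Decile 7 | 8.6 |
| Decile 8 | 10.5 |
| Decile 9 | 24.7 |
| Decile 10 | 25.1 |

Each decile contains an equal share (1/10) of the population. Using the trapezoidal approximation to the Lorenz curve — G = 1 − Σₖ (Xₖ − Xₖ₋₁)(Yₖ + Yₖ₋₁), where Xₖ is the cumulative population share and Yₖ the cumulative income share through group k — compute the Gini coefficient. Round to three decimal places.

0.396

Cumulative income shares Yₖ: 0.0080, 0.0510, 0.1000, 0.1660, 0.2380, 0.3110, 0.3970, 0.5020, 0.7490, 1.0000
Σ (Xₖ−Xₖ₋₁)(Yₖ+Yₖ₋₁) = (1/10)(0.0080+0.0000) + (1/10)(0.0510+0.0080) + (1/10)(0.1000+0.0510) + (1/10)(0.1660+0.1000) + (1/10)(0.2380+0.1660) + (1/10)(0.3110+0.2380) + (1/10)(0.3970+0.3110) + (1/10)(0.5020+0.3970) + (1/10)(0.7490+0.5020) + (1/10)(1.0000+0.7490)
  = 0.0008 + 0.0059 + 0.0151 + 0.0266 + 0.0404 + 0.0549 + 0.0708 + 0.0899 + 0.1251 + 0.1749 = 0.6044
G = 1 − 0.6044 = 0.3956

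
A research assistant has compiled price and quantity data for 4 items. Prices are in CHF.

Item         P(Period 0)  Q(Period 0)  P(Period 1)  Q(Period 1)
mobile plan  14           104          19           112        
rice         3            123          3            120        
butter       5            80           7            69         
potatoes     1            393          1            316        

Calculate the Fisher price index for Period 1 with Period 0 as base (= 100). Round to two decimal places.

126.47

Laspeyres component (base-period weights):
ΣP(Period 1)Q(Period 0) = 19×104 + 3×123 + 7×80 + 1×393 = 1976 + 369 + 560 + 393 = 3298
ΣP(Period 0)Q(Period 0) = 14×104 + 3×123 + 5×80 + 1×393 = 1456 + 369 + 400 + 393 = 2618
L = 3298 / 2618 × 100 = 125.9740
Paasche component (current-period weights):
ΣP(Period 1)Q(Period 1) = 19×112 + 3×120 + 7×69 + 1×316 = 2128 + 360 + 483 + 316 = 3287
ΣP(Period 0)Q(Period 1) = 14×112 + 3×120 + 5×69 + 1×316 = 1568 + 360 + 345 + 316 = 2589
P = 3287 / 2589 × 100 = 126.9602
Fisher = √(L × P) = √(125.9740 × 126.9602) = 126.4662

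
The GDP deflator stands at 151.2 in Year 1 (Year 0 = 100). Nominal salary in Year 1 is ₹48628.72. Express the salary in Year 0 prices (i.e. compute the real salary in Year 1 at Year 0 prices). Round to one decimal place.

Real = Nominal ÷ (Index/100) = 48628.72 ÷ (151.2/100)
     = 48628.72 ÷ 1.512 = 32161.8519

32161.9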